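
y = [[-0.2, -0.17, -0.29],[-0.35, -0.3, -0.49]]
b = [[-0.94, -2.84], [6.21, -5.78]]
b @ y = [[1.18,1.01,1.66],[0.78,0.68,1.03]]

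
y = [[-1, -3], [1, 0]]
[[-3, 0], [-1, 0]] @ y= [[3, 9], [1, 3]]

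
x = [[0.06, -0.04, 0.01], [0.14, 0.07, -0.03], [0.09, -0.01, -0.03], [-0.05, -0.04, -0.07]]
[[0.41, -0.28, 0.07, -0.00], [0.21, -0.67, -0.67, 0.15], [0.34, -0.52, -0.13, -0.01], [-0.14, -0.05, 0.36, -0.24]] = x@[[3.81,-4.56,-2.23,0.7],[-4.03,0.97,-5.32,1.61],[1.54,3.43,-0.47,2.02]]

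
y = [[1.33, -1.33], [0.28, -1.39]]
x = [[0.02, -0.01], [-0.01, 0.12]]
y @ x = [[0.04,-0.17], [0.02,-0.17]]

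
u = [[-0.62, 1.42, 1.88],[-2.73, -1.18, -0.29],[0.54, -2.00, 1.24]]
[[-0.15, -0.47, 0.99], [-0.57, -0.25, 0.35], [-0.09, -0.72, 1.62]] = u @ [[0.19, 0.06, -0.06], [0.06, 0.16, -0.35], [-0.06, -0.35, 0.77]]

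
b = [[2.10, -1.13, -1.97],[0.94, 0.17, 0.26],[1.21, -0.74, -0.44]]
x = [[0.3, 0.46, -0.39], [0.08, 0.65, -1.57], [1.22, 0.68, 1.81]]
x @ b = [[0.59, 0.03, -0.3],  [-1.12, 1.18, 0.7],  [5.39, -2.6, -3.02]]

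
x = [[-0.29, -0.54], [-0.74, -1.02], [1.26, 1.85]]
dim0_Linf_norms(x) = [1.26, 1.85]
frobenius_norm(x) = 2.64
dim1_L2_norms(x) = [0.61, 1.26, 2.24]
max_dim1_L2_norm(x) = 2.24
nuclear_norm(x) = 2.71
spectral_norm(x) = 2.64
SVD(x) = [[-0.23,0.87], [-0.48,-0.48], [0.85,-0.03]] @ diag([2.639748922205406, 0.07433456608737948]) @ [[0.56, 0.83], [0.83, -0.56]]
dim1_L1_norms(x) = [0.83, 1.76, 3.11]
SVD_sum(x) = [[-0.34, -0.50],[-0.71, -1.04],[1.26, 1.85]] + [[0.05, -0.04], [-0.03, 0.02], [-0.00, 0.0]]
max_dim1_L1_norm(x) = 3.11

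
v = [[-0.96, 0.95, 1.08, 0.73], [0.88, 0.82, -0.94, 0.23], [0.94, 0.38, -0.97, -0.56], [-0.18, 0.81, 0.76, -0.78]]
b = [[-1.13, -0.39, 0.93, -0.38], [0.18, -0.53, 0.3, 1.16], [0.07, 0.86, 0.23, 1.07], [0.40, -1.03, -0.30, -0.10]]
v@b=[[1.62,0.05,-0.58,2.55], [-0.82,-1.82,0.78,-0.41], [-1.29,-0.83,0.93,-0.9], [0.09,1.10,0.48,1.90]]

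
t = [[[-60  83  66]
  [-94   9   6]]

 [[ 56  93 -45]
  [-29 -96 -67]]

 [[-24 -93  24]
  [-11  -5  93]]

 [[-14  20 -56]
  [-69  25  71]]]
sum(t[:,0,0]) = -42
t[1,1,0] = -29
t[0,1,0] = -94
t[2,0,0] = -24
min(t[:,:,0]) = -94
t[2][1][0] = -11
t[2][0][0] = -24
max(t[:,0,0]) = 56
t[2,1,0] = -11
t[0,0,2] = 66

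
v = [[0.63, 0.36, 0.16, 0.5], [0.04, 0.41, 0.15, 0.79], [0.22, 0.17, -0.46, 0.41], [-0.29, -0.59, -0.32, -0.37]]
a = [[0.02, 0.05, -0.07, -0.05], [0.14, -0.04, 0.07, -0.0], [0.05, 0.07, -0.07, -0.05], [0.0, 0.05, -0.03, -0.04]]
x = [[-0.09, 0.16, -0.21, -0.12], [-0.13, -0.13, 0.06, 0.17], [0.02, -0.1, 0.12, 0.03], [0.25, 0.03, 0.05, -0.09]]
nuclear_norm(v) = 2.74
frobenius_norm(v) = 1.66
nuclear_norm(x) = 0.78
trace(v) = 0.21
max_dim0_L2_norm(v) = 1.09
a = v @ x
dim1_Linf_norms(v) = [0.63, 0.79, 0.46, 0.59]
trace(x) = -0.19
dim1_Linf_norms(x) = [0.21, 0.17, 0.12, 0.25]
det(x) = -0.00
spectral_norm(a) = 0.18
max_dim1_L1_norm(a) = 0.25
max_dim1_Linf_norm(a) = 0.14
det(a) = 0.00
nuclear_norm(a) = 0.37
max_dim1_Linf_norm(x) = 0.25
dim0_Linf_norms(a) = [0.14, 0.07, 0.07, 0.05]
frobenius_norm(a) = 0.24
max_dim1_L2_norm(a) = 0.16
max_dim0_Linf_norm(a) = 0.14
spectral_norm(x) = 0.38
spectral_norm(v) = 1.46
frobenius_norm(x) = 0.51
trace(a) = -0.13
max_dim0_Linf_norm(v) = 0.79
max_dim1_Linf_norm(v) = 0.79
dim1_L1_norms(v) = [1.65, 1.39, 1.26, 1.57]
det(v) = -0.09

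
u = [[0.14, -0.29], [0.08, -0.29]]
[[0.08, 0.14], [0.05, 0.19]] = u@[[0.51, -0.85], [-0.02, -0.89]]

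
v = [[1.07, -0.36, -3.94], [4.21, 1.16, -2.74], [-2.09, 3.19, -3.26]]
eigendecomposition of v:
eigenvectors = [[0.56+0.00j, -0.26-0.41j, -0.26+0.41j], [(-0.02+0j), -0.80+0.00j, (-0.8-0j)], [(0.83+0j), -0.21+0.29j, (-0.21-0.29j)]]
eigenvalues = [(-4.74+0j), (1.85+3.18j), (1.85-3.18j)]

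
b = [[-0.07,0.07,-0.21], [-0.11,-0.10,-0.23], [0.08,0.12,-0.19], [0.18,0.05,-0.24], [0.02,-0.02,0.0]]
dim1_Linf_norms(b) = [0.21, 0.23, 0.19, 0.24, 0.02]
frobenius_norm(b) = 0.53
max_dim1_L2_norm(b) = 0.3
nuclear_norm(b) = 0.83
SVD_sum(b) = [[0.03, 0.04, -0.20], [0.03, 0.03, -0.18], [0.03, 0.04, -0.21], [0.04, 0.05, -0.26], [-0.0, -0.0, 0.0]] + [[-0.06, -0.03, -0.02],  [-0.16, -0.09, -0.04],  [0.07, 0.04, 0.02],  [0.11, 0.06, 0.03],  [0.01, 0.00, 0.0]] + [[-0.04, 0.07, 0.01], [0.03, -0.04, -0.00], [-0.02, 0.04, 0.00], [0.03, -0.06, -0.01], [0.01, -0.02, -0.00]]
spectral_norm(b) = 0.45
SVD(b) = [[0.46, -0.29, 0.62], [0.42, -0.76, -0.41], [0.49, 0.32, 0.39], [0.61, 0.49, -0.50], [-0.00, 0.03, -0.21]] @ diag([0.44553122369892534, 0.2540368561006169, 0.12675647696213654]) @ [[0.16, 0.18, -0.97], [0.86, 0.46, 0.22], [-0.49, 0.87, 0.08]]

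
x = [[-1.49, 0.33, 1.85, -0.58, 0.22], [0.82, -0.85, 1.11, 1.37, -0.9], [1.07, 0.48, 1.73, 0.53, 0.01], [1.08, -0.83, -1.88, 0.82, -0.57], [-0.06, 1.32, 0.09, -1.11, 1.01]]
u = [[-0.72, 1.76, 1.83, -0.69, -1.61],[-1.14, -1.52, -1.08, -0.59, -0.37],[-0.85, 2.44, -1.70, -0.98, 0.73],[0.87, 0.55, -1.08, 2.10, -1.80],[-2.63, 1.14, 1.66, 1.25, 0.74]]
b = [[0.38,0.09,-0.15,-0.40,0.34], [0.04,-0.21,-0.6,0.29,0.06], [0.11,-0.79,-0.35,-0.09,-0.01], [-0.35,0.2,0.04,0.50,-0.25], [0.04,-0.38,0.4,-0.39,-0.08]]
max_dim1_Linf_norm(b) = 0.79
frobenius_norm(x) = 5.15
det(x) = -0.00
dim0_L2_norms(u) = [3.2, 3.6, 3.37, 2.79, 2.66]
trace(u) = -1.10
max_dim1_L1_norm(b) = 1.36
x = b @ u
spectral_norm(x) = 3.76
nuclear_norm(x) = 8.58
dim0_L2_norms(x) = [2.28, 1.87, 3.35, 2.1, 1.48]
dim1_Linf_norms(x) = [1.85, 1.37, 1.73, 1.88, 1.32]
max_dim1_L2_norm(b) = 0.88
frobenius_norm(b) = 1.63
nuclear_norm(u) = 15.19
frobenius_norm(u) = 7.02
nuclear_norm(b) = 2.79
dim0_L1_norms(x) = [4.52, 3.81, 6.66, 4.41, 2.71]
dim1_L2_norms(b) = [0.67, 0.7, 0.88, 0.69, 0.68]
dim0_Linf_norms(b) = [0.38, 0.79, 0.6, 0.5, 0.34]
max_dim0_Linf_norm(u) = 2.63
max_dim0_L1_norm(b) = 1.67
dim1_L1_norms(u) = [6.61, 4.7, 6.7, 6.4, 7.42]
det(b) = 0.00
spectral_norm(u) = 4.28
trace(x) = 1.22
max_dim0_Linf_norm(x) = 1.88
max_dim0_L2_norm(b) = 0.93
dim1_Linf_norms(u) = [1.83, 1.52, 2.44, 2.1, 2.63]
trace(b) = 0.24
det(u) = -216.19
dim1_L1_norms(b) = [1.36, 1.2, 1.35, 1.34, 1.29]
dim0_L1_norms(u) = [6.21, 7.41, 7.35, 5.61, 5.25]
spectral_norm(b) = 1.09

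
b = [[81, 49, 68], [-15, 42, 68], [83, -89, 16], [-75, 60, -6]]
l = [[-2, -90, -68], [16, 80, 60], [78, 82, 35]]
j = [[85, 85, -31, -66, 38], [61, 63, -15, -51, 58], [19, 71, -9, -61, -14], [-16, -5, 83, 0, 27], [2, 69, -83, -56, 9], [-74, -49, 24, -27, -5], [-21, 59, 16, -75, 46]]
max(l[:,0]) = 78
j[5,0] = -74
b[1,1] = 42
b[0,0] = 81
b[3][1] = 60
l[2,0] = 78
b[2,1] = -89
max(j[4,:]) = 69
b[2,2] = 16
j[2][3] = -61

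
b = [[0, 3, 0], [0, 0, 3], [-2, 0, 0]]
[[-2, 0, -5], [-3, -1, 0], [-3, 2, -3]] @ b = [[10, -6, 0], [0, -9, -3], [6, -9, 6]]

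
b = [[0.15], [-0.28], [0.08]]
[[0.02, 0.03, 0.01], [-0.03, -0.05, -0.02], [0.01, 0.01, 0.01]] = b@[[0.11, 0.17, 0.08]]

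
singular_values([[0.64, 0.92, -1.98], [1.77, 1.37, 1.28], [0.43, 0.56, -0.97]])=[2.58, 2.57, 0.0]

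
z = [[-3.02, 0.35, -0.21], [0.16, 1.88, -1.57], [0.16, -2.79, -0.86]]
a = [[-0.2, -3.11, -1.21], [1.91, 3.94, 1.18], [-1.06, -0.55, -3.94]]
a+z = [[-3.22, -2.76, -1.42],  [2.07, 5.82, -0.39],  [-0.90, -3.34, -4.8]]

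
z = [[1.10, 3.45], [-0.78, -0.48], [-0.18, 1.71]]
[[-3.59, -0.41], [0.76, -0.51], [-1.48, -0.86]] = z @ [[-0.41,0.91], [-0.91,-0.41]]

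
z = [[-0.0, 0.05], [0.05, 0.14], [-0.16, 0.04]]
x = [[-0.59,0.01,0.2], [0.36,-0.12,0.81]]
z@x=[[0.02, -0.01, 0.04], [0.02, -0.02, 0.12], [0.11, -0.01, 0.0]]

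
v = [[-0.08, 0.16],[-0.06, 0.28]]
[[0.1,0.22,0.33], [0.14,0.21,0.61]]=v @ [[-0.50, -2.2, 0.46], [0.39, 0.29, 2.29]]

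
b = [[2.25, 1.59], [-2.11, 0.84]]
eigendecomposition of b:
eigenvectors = [[(-0.25-0.61j), -0.25+0.61j], [0.76+0.00j, (0.76-0j)]]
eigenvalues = [(1.54+1.69j), (1.54-1.69j)]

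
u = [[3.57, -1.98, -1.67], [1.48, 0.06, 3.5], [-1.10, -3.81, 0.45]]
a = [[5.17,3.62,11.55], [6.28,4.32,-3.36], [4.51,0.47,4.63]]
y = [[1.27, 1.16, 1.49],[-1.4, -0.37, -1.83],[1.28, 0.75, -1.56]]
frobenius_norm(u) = 7.06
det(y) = -3.63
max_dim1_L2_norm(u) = 4.41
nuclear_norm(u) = 12.17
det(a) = -239.48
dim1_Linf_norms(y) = [1.49, 1.83, 1.56]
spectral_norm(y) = 3.21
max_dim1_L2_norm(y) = 2.33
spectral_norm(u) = 4.60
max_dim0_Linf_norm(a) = 11.55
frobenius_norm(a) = 16.87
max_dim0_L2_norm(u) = 4.29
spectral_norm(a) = 14.54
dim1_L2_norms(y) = [2.28, 2.33, 2.15]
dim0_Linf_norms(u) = [3.57, 3.81, 3.5]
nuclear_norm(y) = 5.90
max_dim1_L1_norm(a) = 20.34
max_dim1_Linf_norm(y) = 1.83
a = u @ y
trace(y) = -0.66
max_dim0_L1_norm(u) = 6.15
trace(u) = 4.08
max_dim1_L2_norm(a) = 13.16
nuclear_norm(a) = 24.84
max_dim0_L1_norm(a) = 19.54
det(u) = 65.95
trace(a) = 14.12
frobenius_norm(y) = 3.91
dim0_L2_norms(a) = [9.3, 5.66, 12.89]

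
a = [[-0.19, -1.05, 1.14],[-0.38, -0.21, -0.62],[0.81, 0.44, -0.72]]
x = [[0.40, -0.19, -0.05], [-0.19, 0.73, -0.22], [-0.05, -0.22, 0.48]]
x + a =[[0.21, -1.24, 1.09],[-0.57, 0.52, -0.84],[0.76, 0.22, -0.24]]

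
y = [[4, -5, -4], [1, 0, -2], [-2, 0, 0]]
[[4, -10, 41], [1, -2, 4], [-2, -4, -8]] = y @ [[1, 2, 4], [0, 2, -5], [0, 2, 0]]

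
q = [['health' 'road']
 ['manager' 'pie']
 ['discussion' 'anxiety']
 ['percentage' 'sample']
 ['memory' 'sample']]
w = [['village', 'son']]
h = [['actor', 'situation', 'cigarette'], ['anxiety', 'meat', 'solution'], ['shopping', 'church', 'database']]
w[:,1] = ['son']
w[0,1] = 'son'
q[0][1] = 'road'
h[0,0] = 'actor'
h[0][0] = 'actor'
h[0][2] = 'cigarette'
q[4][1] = 'sample'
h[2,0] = 'shopping'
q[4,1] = 'sample'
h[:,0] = ['actor', 'anxiety', 'shopping']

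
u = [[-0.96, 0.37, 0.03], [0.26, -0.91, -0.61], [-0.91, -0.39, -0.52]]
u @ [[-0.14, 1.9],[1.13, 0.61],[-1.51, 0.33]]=[[0.51, -1.59], [-0.14, -0.26], [0.47, -2.14]]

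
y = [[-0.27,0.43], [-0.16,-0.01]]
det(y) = 0.07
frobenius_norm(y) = 0.53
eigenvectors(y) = [[(0.85+0j), 0.85-0.00j], [0.26+0.45j, 0.26-0.45j]]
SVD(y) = [[-0.99, -0.16], [-0.16, 0.99]] @ diag([0.5139514854850272, 0.13911818920520075]) @ [[0.57, -0.82], [-0.82, -0.57]]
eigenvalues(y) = [(-0.14+0.23j), (-0.14-0.23j)]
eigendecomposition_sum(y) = [[(-0.13+0.07j), 0.21+0.13j],[(-0.08-0.05j), -0.01+0.15j]] + [[-0.14-0.07j, (0.21-0.13j)],[-0.08+0.05j, -0.01-0.15j]]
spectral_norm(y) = 0.51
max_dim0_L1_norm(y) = 0.44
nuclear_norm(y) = 0.65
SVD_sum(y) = [[-0.29,0.42], [-0.05,0.07]] + [[0.02, 0.01], [-0.11, -0.08]]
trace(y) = -0.28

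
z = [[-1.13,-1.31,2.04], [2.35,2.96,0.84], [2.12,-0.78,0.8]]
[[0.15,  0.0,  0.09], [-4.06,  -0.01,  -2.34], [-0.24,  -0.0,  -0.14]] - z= [[1.28, 1.31, -1.95],[-6.41, -2.97, -3.18],[-2.36, 0.78, -0.94]]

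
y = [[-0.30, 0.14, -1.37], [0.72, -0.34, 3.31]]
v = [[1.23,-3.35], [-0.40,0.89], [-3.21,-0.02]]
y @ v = [[3.97, 1.16], [-9.60, -2.78]]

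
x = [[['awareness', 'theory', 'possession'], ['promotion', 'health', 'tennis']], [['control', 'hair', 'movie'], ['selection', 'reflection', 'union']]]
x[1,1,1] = 'reflection'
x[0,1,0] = 'promotion'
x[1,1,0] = 'selection'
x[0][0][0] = 'awareness'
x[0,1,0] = 'promotion'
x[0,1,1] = 'health'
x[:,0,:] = [['awareness', 'theory', 'possession'], ['control', 'hair', 'movie']]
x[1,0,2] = 'movie'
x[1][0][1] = 'hair'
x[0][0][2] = 'possession'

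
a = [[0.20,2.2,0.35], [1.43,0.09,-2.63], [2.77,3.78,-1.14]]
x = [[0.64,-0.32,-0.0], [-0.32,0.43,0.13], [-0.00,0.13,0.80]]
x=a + [[0.44,-2.52,-0.35], [-1.75,0.34,2.76], [-2.77,-3.65,1.94]]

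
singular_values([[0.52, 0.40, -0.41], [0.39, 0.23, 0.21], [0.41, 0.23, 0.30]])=[0.92, 0.55, 0.0]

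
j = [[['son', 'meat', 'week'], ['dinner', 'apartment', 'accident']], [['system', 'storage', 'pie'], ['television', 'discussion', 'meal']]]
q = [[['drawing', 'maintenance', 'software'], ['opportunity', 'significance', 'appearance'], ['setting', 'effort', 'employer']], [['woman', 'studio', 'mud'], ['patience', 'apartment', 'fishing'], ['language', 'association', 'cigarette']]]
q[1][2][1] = 'association'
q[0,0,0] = 'drawing'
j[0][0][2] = 'week'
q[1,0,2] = 'mud'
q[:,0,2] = ['software', 'mud']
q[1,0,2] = 'mud'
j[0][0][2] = 'week'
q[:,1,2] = ['appearance', 'fishing']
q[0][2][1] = 'effort'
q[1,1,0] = 'patience'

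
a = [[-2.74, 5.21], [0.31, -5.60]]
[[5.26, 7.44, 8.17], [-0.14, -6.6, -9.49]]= a@[[-2.09,-0.53,0.27], [-0.09,1.15,1.71]]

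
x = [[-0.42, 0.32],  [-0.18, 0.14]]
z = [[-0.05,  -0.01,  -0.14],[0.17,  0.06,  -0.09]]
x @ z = [[0.08, 0.02, 0.03], [0.03, 0.01, 0.01]]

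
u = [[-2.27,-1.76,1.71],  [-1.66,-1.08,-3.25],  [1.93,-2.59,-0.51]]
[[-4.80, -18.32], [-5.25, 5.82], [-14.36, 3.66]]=u @ [[-1.04,  3.41], [4.65,  1.95], [0.60,  -4.18]]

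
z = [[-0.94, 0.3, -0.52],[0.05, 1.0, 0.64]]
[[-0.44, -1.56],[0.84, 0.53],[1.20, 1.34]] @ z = [[0.34, -1.69, -0.77], [-0.76, 0.78, -0.10], [-1.06, 1.70, 0.23]]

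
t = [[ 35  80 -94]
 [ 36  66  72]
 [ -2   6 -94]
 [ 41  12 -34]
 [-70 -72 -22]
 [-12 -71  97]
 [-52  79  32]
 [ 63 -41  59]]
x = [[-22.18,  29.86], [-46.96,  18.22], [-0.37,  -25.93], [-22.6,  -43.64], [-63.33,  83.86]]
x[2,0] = -0.37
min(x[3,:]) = -43.64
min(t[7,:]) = -41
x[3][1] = -43.64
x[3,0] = -22.6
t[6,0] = -52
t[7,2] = 59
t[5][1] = -71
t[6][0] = -52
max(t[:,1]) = 80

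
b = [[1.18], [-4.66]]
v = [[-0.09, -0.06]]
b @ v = [[-0.11,-0.07], [0.42,0.28]]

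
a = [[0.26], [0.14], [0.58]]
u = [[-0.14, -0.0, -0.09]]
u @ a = [[-0.09]]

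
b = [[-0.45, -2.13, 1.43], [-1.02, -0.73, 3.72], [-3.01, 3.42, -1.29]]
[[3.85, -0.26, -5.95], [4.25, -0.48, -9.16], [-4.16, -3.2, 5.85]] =b@ [[-0.32, 1.01, 0.43], [-1.19, 0.01, 1.3], [0.82, 0.15, -2.09]]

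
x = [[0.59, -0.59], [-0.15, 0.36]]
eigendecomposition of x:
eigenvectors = [[0.95,0.81], [-0.33,0.59]]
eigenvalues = [0.79, 0.16]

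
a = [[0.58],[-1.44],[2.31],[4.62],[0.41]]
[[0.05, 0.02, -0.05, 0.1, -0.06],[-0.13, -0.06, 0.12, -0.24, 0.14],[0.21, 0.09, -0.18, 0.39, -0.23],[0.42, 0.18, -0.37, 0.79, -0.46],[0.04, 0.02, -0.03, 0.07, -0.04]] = a@[[0.09, 0.04, -0.08, 0.17, -0.1]]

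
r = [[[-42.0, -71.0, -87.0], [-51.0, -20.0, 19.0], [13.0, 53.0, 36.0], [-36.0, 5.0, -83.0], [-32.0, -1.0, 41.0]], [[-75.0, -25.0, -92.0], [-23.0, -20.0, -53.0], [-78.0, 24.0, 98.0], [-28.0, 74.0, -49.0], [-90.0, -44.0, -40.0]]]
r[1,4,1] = -44.0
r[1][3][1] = 74.0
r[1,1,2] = -53.0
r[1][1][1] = -20.0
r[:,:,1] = [[-71.0, -20.0, 53.0, 5.0, -1.0], [-25.0, -20.0, 24.0, 74.0, -44.0]]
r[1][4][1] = -44.0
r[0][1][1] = -20.0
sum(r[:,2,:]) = 146.0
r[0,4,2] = 41.0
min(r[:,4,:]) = -90.0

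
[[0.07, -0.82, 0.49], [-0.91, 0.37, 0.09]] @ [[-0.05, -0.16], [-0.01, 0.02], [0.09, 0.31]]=[[0.05, 0.12],[0.05, 0.18]]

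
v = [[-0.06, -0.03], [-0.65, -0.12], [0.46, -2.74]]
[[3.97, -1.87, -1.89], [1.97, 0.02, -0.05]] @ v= [[0.11, 5.28], [-0.15, 0.08]]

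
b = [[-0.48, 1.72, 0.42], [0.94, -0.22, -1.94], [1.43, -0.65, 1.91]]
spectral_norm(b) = 2.78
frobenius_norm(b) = 3.77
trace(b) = 1.21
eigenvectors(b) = [[(0.69+0j),-0.44+0.11j,(-0.44-0.11j)], [-0.64+0.00j,-0.71+0.00j,(-0.71-0j)], [(-0.34+0j),(0.51+0.19j),0.51-0.19j]]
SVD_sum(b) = [[0.02, -0.01, 0.12], [-0.33, 0.19, -1.64], [0.44, -0.25, 2.16]] + [[-1.07, 1.21, 0.36], [0.77, -0.87, -0.25], [0.64, -0.73, -0.21]] + [[0.57, 0.52, -0.06], [0.5, 0.46, -0.05], [0.35, 0.32, -0.03]]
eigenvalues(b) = [(-2.27+0j), (1.74+0.38j), (1.74-0.38j)]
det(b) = -7.18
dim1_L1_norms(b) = [2.62, 3.1, 3.99]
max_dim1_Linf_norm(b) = 1.94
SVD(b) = [[0.04,  0.73,  0.68], [-0.6,  -0.52,  0.60], [0.8,  -0.44,  0.42]] @ diag([2.7823960987583156, 2.2671693061407705, 1.13776767703591]) @ [[0.2, -0.11, 0.97],[-0.65, 0.73, 0.21],[0.74, 0.67, -0.07]]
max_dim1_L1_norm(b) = 3.99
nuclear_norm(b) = 6.19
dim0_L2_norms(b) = [1.78, 1.85, 2.75]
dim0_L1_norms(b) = [2.85, 2.59, 4.27]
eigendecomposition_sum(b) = [[(-1.02+0j), (1.04+0j), 0.59-0.00j],[(0.94-0j), (-0.96-0j), (-0.54+0j)],[0.50-0.00j, -0.51-0.00j, -0.29+0.00j]] + [[0.27+1.05j, (0.34+0.37j), (-0.08+1.45j)], [1.71j, 0.37+0.70j, -0.70+2.19j], [(0.47-1.22j), (-0.07-0.6j), (1.1-1.37j)]] + [[(0.27-1.05j), 0.34-0.37j, (-0.08-1.45j)], [0.00-1.71j, (0.37-0.7j), -0.70-2.19j], [0.47+1.22j, (-0.07+0.6j), 1.10+1.37j]]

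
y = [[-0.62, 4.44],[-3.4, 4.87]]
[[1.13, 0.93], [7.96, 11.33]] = y @ [[-2.47, -3.79], [-0.09, -0.32]]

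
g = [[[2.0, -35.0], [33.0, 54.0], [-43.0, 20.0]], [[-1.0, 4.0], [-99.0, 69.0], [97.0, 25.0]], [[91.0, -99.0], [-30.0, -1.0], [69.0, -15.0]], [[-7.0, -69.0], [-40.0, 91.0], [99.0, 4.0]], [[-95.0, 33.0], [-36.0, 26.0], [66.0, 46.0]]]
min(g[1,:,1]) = 4.0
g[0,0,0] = 2.0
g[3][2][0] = 99.0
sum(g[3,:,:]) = 78.0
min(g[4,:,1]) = 26.0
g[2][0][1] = -99.0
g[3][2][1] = 4.0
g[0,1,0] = 33.0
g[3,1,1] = 91.0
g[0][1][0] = 33.0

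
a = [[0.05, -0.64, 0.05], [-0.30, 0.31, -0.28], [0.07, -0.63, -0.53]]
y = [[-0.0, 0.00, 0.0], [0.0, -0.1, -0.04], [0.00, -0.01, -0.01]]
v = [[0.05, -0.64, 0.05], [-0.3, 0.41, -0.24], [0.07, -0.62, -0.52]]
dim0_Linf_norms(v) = [0.3, 0.64, 0.52]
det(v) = 0.10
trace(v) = -0.06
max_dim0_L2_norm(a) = 0.95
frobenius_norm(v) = 1.18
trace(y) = -0.11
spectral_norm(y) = 0.11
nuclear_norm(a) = 1.76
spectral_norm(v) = 1.02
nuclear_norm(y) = 0.11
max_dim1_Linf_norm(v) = 0.64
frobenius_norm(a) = 1.17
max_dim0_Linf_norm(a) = 0.64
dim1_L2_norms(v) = [0.64, 0.56, 0.81]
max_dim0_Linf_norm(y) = 0.1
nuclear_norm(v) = 1.76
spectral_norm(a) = 1.00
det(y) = 0.00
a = y + v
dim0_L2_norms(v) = [0.31, 0.98, 0.57]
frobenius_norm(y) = 0.11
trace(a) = -0.17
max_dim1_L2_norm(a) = 0.83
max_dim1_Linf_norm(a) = 0.64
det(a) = 0.11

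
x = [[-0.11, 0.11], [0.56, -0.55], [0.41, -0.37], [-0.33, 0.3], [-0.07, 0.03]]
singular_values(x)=[1.07, 0.03]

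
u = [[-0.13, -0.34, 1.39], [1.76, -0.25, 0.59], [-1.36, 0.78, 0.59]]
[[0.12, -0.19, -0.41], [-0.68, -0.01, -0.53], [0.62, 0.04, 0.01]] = u @[[-0.4, 0.05, -0.20], [0.05, 0.2, -0.08], [0.06, -0.08, -0.33]]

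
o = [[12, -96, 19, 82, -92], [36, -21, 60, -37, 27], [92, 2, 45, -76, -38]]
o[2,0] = 92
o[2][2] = 45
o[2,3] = -76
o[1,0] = 36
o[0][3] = 82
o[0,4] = -92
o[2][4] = -38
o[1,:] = [36, -21, 60, -37, 27]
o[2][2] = 45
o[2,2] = 45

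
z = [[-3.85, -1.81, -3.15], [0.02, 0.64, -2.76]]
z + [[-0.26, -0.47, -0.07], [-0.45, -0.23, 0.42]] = [[-4.11, -2.28, -3.22], [-0.43, 0.41, -2.34]]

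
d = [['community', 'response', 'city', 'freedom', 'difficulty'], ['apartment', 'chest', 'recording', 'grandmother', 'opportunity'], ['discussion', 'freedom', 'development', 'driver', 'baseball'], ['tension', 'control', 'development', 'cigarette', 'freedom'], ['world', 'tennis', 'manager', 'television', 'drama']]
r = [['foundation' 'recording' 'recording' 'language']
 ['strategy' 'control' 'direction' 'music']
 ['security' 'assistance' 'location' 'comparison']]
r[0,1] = 'recording'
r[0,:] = ['foundation', 'recording', 'recording', 'language']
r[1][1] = 'control'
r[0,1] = 'recording'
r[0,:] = ['foundation', 'recording', 'recording', 'language']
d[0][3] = 'freedom'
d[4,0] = 'world'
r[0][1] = 'recording'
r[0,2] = 'recording'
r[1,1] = 'control'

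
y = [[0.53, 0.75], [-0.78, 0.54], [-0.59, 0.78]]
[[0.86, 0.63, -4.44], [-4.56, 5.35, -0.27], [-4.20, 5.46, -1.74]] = y @ [[4.46,  -4.21,  -2.52], [-2.01,  3.82,  -4.14]]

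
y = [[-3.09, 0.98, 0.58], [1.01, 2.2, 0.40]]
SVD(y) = [[-0.99, 0.15], [0.15, 0.99]] @ diag([3.309648429698678, 2.4313015592050844]) @ [[0.97, -0.20, -0.16], [0.22, 0.95, 0.2]]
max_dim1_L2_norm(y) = 3.29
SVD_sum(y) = [[-3.17, 0.64, 0.51],[0.47, -0.09, -0.08]] + [[0.08, 0.34, 0.07], [0.54, 2.29, 0.48]]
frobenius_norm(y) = 4.11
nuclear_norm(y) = 5.74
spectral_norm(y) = 3.31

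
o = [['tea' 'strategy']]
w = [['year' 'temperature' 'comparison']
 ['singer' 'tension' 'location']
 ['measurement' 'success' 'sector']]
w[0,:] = ['year', 'temperature', 'comparison']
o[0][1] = 'strategy'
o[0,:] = ['tea', 'strategy']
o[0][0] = 'tea'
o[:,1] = ['strategy']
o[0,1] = 'strategy'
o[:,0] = ['tea']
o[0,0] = 'tea'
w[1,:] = ['singer', 'tension', 'location']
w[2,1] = 'success'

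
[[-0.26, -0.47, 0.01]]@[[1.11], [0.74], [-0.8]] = [[-0.64]]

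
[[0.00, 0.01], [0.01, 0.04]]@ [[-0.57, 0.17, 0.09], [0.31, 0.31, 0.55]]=[[0.00,0.00,0.01], [0.01,0.01,0.02]]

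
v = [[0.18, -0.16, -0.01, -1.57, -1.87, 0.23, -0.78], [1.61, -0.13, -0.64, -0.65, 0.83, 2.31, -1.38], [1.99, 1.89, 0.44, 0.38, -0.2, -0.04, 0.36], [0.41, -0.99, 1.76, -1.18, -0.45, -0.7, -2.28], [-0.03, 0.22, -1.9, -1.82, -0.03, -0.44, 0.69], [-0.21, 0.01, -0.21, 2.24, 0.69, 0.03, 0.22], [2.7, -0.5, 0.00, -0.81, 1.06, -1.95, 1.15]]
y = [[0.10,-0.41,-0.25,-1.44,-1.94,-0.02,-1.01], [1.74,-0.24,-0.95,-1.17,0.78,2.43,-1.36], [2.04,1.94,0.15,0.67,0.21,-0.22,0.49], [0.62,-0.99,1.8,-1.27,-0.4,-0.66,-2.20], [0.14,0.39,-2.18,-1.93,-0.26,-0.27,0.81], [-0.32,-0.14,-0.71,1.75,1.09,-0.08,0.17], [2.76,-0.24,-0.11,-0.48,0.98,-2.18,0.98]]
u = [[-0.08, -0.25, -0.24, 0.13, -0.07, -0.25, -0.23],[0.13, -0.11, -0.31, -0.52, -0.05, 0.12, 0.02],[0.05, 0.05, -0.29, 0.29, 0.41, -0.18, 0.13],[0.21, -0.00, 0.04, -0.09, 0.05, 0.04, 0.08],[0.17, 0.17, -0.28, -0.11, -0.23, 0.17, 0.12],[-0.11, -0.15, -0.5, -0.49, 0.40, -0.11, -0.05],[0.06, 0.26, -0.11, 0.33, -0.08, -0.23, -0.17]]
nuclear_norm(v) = 19.15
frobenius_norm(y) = 8.38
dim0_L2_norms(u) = [0.34, 0.44, 0.76, 0.86, 0.63, 0.45, 0.35]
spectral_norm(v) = 4.30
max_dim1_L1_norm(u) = 1.81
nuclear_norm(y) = 19.78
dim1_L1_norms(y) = [5.17, 8.67, 5.72, 7.94, 5.98, 4.26, 7.73]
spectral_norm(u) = 1.03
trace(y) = -0.62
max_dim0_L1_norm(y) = 8.71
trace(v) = 0.46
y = u + v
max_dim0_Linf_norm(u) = 0.52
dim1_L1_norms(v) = [4.8, 7.55, 5.3, 7.77, 5.13, 3.61, 8.17]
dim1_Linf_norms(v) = [1.87, 2.31, 1.99, 2.28, 1.9, 2.24, 2.7]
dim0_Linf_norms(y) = [2.76, 1.94, 2.18, 1.93, 1.94, 2.43, 2.2]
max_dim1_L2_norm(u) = 0.84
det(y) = -390.82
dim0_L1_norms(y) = [7.72, 4.35, 6.15, 8.71, 5.66, 5.86, 7.02]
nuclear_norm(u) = 3.33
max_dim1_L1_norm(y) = 8.67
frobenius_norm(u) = 1.53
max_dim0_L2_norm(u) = 0.86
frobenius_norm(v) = 8.08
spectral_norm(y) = 4.54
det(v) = -303.65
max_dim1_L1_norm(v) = 8.17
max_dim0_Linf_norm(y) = 2.76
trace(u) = -1.08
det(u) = 0.00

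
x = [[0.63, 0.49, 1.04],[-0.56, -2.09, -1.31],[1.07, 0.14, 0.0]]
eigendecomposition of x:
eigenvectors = [[-0.73,0.40,-0.19], [0.35,0.53,0.98], [-0.59,-0.75,0.04]]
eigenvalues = [1.23, -0.67, -2.03]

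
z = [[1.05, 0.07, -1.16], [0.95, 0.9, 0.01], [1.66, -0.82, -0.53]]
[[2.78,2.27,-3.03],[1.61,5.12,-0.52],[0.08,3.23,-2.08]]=z @ [[0.17, 3.38, -0.58], [1.63, 2.11, 0.01], [-2.14, 1.23, 2.09]]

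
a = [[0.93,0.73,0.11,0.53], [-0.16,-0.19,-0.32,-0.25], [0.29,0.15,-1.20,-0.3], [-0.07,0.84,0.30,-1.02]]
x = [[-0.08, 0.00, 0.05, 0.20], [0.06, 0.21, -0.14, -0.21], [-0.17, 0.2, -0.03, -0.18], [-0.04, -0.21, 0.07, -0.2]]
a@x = [[-0.07, 0.06, -0.02, -0.09], [0.07, -0.05, 0.01, 0.12], [0.2, -0.15, 0.01, 0.3], [0.05, 0.45, -0.20, -0.04]]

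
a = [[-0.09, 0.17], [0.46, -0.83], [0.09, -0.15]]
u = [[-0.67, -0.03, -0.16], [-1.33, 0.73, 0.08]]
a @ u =[[-0.17, 0.13, 0.03],[0.80, -0.62, -0.14],[0.14, -0.11, -0.03]]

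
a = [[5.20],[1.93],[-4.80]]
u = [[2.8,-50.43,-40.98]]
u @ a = [[113.93]]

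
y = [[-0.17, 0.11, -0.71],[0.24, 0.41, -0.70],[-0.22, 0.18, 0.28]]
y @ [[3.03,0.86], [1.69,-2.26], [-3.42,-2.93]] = [[2.1, 1.69], [3.81, 1.33], [-1.32, -1.42]]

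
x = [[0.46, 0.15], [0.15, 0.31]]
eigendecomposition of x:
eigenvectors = [[0.85, -0.53], [0.53, 0.85]]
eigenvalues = [0.55, 0.22]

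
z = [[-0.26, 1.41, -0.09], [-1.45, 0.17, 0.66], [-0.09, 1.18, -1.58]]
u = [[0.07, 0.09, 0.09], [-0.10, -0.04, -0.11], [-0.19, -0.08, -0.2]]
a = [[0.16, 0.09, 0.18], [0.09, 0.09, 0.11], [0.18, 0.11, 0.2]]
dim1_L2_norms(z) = [1.44, 1.6, 1.97]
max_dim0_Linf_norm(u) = 0.2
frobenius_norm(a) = 0.42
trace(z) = -1.67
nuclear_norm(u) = 0.41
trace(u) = -0.17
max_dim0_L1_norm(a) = 0.49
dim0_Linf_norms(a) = [0.18, 0.11, 0.2]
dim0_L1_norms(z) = [1.8, 2.76, 2.33]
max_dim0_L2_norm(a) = 0.29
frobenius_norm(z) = 2.92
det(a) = -0.00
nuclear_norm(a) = 0.45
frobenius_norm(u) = 0.36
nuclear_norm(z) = 4.71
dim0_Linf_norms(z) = [1.45, 1.41, 1.58]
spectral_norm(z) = 2.25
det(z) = -2.89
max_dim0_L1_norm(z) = 2.76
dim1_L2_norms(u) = [0.15, 0.15, 0.29]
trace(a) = 0.45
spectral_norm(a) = 0.42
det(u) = 0.00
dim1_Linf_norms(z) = [1.41, 1.45, 1.58]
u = z @ a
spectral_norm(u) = 0.35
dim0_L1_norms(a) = [0.43, 0.29, 0.49]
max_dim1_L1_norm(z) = 2.85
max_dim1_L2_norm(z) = 1.97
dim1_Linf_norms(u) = [0.09, 0.11, 0.2]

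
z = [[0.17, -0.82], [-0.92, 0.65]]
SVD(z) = [[-0.56, 0.83],  [0.83, 0.56]] @ diag([1.315534065950747, 0.4894590088282118]) @ [[-0.65, 0.76], [-0.76, -0.65]]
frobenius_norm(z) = 1.40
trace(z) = 0.82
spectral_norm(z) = 1.32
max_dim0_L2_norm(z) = 1.05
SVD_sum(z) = [[0.48, -0.55],  [-0.71, 0.83]] + [[-0.31, -0.27],[-0.21, -0.18]]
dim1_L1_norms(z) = [0.99, 1.57]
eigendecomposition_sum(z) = [[-0.31, -0.22], [-0.25, -0.18]] + [[0.48,-0.6], [-0.67,0.83]]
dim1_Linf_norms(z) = [0.82, 0.92]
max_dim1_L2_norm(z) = 1.13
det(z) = -0.64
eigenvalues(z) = [-0.49, 1.31]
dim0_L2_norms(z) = [0.94, 1.05]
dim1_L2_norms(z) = [0.84, 1.13]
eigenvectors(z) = [[-0.78, 0.58], [-0.63, -0.81]]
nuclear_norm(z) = 1.80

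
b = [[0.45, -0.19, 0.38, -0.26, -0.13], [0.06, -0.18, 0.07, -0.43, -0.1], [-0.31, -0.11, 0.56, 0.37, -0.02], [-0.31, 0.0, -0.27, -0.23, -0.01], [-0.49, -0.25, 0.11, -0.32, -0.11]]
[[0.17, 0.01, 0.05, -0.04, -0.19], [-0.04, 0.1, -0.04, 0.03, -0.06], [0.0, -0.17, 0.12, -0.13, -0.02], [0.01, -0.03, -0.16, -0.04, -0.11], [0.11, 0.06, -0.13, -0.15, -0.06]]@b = [[0.17, 0.01, 0.08, 0.04, -0.00],[0.02, 0.01, -0.05, -0.04, 0.00],[0.00, 0.02, 0.09, 0.15, 0.02],[0.12, 0.05, -0.09, -0.00, 0.02],[0.17, -0.00, 0.01, -0.05, -0.01]]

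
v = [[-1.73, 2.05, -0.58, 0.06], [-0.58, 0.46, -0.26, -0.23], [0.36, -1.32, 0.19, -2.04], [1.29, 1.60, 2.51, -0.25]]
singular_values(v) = [3.29, 3.27, 1.83, 0.0]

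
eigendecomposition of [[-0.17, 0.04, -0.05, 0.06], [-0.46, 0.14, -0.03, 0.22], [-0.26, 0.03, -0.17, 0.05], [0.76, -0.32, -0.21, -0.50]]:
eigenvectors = [[0.19+0.00j, 0.27+0.00j, -0.36-0.17j, (-0.36+0.17j)], [0.51+0.00j, 0.57+0.00j, -0.07-0.52j, -0.07+0.52j], [0.34+0.00j, 0.59+0.00j, (0.35+0.17j), (0.35-0.17j)], [-0.77+0.00j, (-0.51+0j), (-0.65+0j), -0.65-0.00j]]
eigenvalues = [(-0.39+0j), (-0.3+0j), (-0+0j), (-0-0j)]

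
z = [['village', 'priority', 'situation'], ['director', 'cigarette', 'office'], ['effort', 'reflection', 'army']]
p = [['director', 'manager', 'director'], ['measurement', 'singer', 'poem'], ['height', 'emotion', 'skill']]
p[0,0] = 'director'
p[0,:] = ['director', 'manager', 'director']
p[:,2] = ['director', 'poem', 'skill']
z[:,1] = ['priority', 'cigarette', 'reflection']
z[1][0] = 'director'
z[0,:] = ['village', 'priority', 'situation']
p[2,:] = ['height', 'emotion', 'skill']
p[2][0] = 'height'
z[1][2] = 'office'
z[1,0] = 'director'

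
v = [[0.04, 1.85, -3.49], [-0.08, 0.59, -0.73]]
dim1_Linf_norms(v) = [3.49, 0.73]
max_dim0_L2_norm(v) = 3.57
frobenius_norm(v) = 4.06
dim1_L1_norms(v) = [5.38, 1.4]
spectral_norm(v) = 4.06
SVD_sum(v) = [[0.02, 1.88, -3.47], [0.0, 0.44, -0.81]] + [[0.02, -0.03, -0.02], [-0.08, 0.15, 0.08]]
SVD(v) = [[-0.97, -0.23], [-0.23, 0.97]] @ diag([4.056292966064985, 0.1951598663960497]) @ [[-0.01, -0.48, 0.88], [-0.45, 0.79, 0.43]]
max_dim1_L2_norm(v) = 3.95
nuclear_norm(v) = 4.25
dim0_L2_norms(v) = [0.09, 1.94, 3.57]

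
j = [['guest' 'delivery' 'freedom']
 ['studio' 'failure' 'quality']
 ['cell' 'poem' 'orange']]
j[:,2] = ['freedom', 'quality', 'orange']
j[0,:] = ['guest', 'delivery', 'freedom']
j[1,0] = 'studio'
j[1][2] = 'quality'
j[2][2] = 'orange'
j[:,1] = ['delivery', 'failure', 'poem']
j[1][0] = 'studio'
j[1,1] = 'failure'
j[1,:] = ['studio', 'failure', 'quality']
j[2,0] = 'cell'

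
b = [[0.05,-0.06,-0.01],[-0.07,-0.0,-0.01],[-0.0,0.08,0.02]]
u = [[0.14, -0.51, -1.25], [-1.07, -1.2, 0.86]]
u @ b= [[0.04, -0.11, -0.02], [0.03, 0.13, 0.04]]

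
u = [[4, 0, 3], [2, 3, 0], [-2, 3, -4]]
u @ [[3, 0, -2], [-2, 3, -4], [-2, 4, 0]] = [[6, 12, -8], [0, 9, -16], [-4, -7, -8]]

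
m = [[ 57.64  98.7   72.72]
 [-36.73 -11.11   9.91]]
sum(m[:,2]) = 82.63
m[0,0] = 57.64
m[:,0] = [57.64, -36.73]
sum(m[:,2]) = 82.63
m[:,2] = [72.72, 9.91]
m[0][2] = 72.72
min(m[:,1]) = -11.11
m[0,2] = 72.72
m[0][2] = 72.72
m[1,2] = 9.91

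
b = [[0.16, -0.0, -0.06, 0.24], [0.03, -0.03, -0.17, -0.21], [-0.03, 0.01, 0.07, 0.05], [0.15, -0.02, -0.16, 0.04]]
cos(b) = [[0.97,  0.0,  0.03,  -0.02], [0.01,  1.00,  -0.01,  0.00], [-0.0,  0.00,  1.0,  0.0], [-0.02,  0.0,  0.01,  0.98]]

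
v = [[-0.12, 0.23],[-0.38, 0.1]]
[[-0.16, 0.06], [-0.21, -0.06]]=v @ [[0.43,  0.27],[-0.48,  0.39]]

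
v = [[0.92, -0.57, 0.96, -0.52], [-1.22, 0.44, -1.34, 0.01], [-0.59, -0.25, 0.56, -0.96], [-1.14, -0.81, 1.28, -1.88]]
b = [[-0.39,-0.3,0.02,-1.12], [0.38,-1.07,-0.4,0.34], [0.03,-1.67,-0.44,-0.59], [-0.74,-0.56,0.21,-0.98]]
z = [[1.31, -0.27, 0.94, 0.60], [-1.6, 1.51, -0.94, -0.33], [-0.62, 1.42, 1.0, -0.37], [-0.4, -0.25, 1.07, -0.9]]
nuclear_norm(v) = 5.75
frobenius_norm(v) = 3.82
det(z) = 0.02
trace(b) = -2.88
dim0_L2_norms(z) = [2.2, 2.11, 1.98, 1.19]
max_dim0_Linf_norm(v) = 1.88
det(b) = -0.00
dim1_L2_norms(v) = [1.54, 1.86, 1.28, 2.67]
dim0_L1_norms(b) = [1.54, 3.6, 1.07, 3.03]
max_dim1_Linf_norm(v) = 1.88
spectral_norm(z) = 3.02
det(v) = -0.26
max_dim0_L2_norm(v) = 2.17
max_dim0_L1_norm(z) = 3.95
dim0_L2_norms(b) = [0.92, 2.08, 0.63, 1.64]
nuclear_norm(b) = 4.31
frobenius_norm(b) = 2.87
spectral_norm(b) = 2.34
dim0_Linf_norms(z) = [1.6, 1.51, 1.07, 0.9]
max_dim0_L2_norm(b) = 2.08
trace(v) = 0.04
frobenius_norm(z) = 3.82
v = b + z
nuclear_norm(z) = 6.24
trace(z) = 2.92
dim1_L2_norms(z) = [1.74, 2.42, 1.88, 1.48]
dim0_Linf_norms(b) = [0.74, 1.67, 0.44, 1.12]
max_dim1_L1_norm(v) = 5.11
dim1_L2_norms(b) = [1.22, 1.25, 1.83, 1.37]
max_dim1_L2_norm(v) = 2.67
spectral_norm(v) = 3.09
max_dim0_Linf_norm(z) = 1.6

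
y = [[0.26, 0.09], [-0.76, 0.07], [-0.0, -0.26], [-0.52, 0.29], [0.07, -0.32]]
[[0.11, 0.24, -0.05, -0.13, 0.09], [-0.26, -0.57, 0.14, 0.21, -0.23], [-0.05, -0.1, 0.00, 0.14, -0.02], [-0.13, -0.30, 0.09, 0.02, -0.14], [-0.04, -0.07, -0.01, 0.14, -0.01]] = y@[[0.36, 0.79, -0.18, -0.33, 0.31], [0.19, 0.39, -0.01, -0.52, 0.09]]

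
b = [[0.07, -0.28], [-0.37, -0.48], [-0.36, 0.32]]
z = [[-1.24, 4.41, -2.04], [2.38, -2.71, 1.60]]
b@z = [[-0.75, 1.07, -0.59], [-0.68, -0.33, -0.01], [1.21, -2.45, 1.25]]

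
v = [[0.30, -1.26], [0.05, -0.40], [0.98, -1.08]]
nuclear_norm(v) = 2.43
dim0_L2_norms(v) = [1.03, 1.71]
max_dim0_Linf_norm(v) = 1.26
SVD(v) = [[-0.65, -0.68], [-0.19, -0.29], [-0.74, 0.67]] @ diag([1.926590505444646, 0.5051227814408514]) @ [[-0.48, 0.88], [0.88, 0.48]]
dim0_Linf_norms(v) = [0.98, 1.26]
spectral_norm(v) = 1.93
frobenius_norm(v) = 1.99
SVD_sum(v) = [[0.6, -1.1], [0.18, -0.33], [0.68, -1.24]] + [[-0.30, -0.16], [-0.13, -0.07], [0.3, 0.16]]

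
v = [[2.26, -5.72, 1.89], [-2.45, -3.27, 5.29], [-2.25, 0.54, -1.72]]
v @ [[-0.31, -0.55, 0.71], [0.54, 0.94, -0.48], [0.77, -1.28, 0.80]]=[[-2.33, -9.04, 5.86],[3.07, -8.5, 4.06],[-0.34, 3.95, -3.23]]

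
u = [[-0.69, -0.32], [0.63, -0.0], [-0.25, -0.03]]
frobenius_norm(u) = 1.02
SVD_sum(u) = [[-0.72, -0.19], [0.59, 0.15], [-0.24, -0.06]] + [[0.03,-0.13], [0.04,-0.15], [-0.01,0.03]]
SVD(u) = [[-0.75, -0.66], [0.61, -0.74], [-0.25, 0.16]] @ diag([0.9970033797882435, 0.21162292099585878]) @ [[0.97, 0.25],[-0.25, 0.97]]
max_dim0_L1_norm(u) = 1.57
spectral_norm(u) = 1.00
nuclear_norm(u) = 1.21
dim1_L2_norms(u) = [0.76, 0.63, 0.25]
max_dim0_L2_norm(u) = 0.97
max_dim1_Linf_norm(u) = 0.69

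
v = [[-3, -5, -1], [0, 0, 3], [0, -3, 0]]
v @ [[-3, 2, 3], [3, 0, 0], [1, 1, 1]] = [[-7, -7, -10], [3, 3, 3], [-9, 0, 0]]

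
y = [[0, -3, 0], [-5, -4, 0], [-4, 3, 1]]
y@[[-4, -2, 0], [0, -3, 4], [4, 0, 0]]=[[0, 9, -12], [20, 22, -16], [20, -1, 12]]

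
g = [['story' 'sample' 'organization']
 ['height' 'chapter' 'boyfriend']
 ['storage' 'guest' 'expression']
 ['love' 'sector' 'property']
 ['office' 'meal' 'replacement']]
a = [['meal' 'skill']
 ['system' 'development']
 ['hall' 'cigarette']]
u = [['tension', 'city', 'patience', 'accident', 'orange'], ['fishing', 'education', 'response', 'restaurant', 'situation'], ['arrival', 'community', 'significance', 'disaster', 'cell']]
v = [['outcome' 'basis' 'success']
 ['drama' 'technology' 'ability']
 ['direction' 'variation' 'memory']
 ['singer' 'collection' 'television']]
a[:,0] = ['meal', 'system', 'hall']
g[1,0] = 'height'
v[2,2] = 'memory'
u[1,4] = 'situation'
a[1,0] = 'system'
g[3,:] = ['love', 'sector', 'property']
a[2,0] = 'hall'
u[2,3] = 'disaster'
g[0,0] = 'story'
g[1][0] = 'height'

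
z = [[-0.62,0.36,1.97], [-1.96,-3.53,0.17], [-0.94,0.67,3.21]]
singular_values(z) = [4.05, 3.99, 0.01]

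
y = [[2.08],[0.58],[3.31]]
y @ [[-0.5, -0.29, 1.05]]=[[-1.04, -0.6, 2.18], [-0.29, -0.17, 0.61], [-1.66, -0.96, 3.48]]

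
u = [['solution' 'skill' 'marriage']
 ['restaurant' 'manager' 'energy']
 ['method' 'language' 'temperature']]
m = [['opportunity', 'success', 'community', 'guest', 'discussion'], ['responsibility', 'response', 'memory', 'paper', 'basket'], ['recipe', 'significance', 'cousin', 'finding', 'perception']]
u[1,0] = 'restaurant'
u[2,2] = 'temperature'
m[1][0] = 'responsibility'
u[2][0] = 'method'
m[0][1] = 'success'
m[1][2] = 'memory'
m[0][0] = 'opportunity'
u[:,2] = ['marriage', 'energy', 'temperature']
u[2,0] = 'method'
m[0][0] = 'opportunity'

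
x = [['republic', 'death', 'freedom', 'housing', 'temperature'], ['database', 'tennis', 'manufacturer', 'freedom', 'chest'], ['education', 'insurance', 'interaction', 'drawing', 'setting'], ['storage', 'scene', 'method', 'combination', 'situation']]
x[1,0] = 'database'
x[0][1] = 'death'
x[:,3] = ['housing', 'freedom', 'drawing', 'combination']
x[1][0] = 'database'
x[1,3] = 'freedom'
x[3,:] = ['storage', 'scene', 'method', 'combination', 'situation']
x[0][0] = 'republic'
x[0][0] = 'republic'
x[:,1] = ['death', 'tennis', 'insurance', 'scene']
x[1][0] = 'database'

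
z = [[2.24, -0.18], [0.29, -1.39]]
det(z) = -3.06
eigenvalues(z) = [2.23, -1.38]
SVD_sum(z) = [[2.16, -0.52], [0.59, -0.14]] + [[0.08, 0.34], [-0.30, -1.25]]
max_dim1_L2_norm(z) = 2.25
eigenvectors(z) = [[1.0, 0.05], [0.08, 1.00]]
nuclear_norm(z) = 3.63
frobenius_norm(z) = 2.66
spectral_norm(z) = 2.30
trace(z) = 0.85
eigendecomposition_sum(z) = [[2.23,-0.11], [0.18,-0.01]] + [[0.01, -0.07], [0.11, -1.38]]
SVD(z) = [[-0.96, -0.26], [-0.26, 0.96]] @ diag([2.3014770445776325, 1.3301892396505866]) @ [[-0.97, 0.24], [-0.24, -0.97]]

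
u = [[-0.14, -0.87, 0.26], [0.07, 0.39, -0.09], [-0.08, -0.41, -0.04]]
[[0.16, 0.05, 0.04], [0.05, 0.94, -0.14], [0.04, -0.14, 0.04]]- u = [[0.3, 0.92, -0.22], [-0.02, 0.55, -0.05], [0.12, 0.27, 0.08]]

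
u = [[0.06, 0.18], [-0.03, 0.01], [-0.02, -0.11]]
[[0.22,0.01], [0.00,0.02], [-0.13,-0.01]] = u @[[0.25, -0.47],  [1.16, 0.20]]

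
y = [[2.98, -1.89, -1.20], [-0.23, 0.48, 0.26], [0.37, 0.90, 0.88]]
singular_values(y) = [3.79, 1.25, 0.1]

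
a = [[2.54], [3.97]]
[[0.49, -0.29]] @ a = [[0.09]]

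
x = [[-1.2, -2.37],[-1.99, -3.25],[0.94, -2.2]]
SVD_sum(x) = [[-1.0, -2.45],[-1.42, -3.48],[-0.64, -1.55]] + [[-0.2, 0.08], [-0.57, 0.23], [1.58, -0.65]]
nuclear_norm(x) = 6.72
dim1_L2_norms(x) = [2.66, 3.81, 2.39]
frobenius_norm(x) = 5.23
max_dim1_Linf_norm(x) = 3.25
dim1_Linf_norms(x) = [2.37, 3.25, 2.2]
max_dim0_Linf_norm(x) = 3.25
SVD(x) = [[-0.54, 0.12], [-0.77, 0.34], [-0.34, -0.93]] @ diag([4.897316491667104, 1.8219196415993204]) @ [[0.38,0.93], [-0.93,0.38]]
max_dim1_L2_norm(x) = 3.81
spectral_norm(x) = 4.90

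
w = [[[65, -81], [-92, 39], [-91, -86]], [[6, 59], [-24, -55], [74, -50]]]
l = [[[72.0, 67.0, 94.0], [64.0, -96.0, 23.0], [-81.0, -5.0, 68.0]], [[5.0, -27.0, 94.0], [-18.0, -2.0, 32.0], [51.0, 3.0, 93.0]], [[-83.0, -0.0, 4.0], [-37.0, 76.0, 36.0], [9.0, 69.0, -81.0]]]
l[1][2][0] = 51.0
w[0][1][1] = 39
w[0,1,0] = -92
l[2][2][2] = -81.0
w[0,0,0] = 65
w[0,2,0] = -91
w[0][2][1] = -86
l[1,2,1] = 3.0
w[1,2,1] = -50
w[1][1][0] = -24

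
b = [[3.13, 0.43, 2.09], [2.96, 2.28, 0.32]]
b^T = [[3.13, 2.96], [0.43, 2.28], [2.09, 0.32]]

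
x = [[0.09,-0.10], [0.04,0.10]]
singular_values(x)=[0.15, 0.09]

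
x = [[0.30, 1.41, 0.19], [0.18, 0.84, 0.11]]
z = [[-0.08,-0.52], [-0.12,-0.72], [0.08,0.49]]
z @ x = [[-0.12, -0.55, -0.07],[-0.17, -0.77, -0.1],[0.11, 0.52, 0.07]]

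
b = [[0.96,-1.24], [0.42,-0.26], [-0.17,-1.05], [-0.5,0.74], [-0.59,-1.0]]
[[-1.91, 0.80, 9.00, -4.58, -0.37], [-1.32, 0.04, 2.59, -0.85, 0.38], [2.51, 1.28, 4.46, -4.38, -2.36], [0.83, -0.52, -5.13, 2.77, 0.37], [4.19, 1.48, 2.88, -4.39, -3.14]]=b @[[-4.20, -0.61, 3.21, 0.51, 2.08], [-1.71, -1.12, -4.77, 4.09, 1.91]]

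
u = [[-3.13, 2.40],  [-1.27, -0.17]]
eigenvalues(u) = [(-1.65+0.93j), (-1.65-0.93j)]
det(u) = 3.58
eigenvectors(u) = [[0.81+0.00j, (0.81-0j)], [0.50+0.31j, (0.5-0.31j)]]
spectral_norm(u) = 4.05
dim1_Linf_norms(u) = [3.13, 1.27]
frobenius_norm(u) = 4.15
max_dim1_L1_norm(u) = 5.53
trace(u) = -3.30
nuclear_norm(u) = 4.94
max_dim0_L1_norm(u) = 4.4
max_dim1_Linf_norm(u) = 3.13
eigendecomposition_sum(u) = [[-1.56-0.86j, (1.2+2.14j)], [(-0.63-1.13j), -0.08+1.78j]] + [[-1.56+0.86j, (1.2-2.14j)], [-0.63+1.13j, (-0.09-1.78j)]]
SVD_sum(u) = [[-3.25, 2.23], [-0.78, 0.54]] + [[0.12,0.17], [-0.49,-0.71]]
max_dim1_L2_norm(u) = 3.94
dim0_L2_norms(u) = [3.38, 2.41]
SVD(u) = [[-0.97,-0.23], [-0.23,0.97]] @ diag([4.051916415814001, 0.8835572190056601]) @ [[0.82, -0.57], [-0.57, -0.82]]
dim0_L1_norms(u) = [4.4, 2.57]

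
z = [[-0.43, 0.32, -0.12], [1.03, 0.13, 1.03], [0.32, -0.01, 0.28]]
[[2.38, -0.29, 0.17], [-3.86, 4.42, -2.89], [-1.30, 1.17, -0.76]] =z @[[-3.48, 0.63, -3.69], [2.53, 1.25, -3.90], [-0.59, 3.50, 1.38]]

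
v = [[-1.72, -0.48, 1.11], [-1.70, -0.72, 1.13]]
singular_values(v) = [3.01, 0.17]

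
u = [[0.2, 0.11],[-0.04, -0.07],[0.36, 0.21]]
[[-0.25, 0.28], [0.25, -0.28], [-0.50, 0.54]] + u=[[-0.05,  0.39], [0.21,  -0.35], [-0.14,  0.75]]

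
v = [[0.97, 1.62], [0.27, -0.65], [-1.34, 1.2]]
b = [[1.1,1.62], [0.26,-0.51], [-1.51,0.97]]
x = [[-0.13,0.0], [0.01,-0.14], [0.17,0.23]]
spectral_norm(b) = 1.98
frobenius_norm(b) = 2.72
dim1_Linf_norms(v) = [1.62, 0.65, 1.34]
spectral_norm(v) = 2.12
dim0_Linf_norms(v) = [1.34, 1.62]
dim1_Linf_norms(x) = [0.13, 0.14, 0.23]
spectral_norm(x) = 0.31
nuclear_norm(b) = 3.84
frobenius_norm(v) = 2.70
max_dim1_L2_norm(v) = 1.89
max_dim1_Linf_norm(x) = 0.23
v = b + x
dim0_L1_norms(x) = [0.31, 0.37]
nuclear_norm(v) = 3.79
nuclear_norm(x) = 0.45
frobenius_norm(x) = 0.34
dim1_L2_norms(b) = [1.96, 0.57, 1.79]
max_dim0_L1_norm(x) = 0.37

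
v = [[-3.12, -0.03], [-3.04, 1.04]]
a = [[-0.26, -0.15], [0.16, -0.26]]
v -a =[[-2.86, 0.12], [-3.20, 1.30]]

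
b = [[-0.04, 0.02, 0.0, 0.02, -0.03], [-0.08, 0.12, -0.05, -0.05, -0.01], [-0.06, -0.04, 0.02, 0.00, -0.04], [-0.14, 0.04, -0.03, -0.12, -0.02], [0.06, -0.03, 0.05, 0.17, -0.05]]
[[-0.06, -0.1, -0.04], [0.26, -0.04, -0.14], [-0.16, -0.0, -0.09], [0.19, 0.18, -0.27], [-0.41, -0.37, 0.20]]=b @ [[0.18, -0.18, 0.34], [1.29, -0.73, 0.19], [-1.36, 1.09, 0.98], [-1.32, -2.07, 1.36], [1.76, 1.63, 1.92]]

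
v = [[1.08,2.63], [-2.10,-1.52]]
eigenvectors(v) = [[(0.75+0j), 0.75-0.00j], [(-0.37+0.56j), (-0.37-0.56j)]]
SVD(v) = [[-0.74, 0.67], [0.67, 0.74]] @ diag([3.7019452304835765, 1.0484758034880437]) @ [[-0.60, -0.8],[-0.80, 0.60]]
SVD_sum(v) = [[1.64, 2.21], [-1.47, -1.99]] + [[-0.56, 0.42], [-0.63, 0.47]]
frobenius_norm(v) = 3.85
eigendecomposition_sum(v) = [[(0.54+1.05j), (1.32+0.15j)], [(-1.05-0.12j), -0.76+0.91j]] + [[0.54-1.05j, 1.32-0.15j],[-1.05+0.12j, (-0.76-0.91j)]]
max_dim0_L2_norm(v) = 3.04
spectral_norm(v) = 3.70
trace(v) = -0.44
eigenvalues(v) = [(-0.22+1.96j), (-0.22-1.96j)]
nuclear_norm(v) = 4.75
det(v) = 3.88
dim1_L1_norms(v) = [3.71, 3.62]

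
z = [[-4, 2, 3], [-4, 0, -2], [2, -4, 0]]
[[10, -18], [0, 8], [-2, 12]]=z @ [[-1, 0], [0, -3], [2, -4]]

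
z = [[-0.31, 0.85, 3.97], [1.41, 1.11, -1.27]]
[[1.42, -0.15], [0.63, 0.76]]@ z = [[-0.65, 1.04, 5.83], [0.88, 1.38, 1.54]]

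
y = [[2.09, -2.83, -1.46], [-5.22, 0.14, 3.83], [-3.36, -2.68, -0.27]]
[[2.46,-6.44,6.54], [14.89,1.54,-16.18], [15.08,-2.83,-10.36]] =y @ [[-2.17,-0.76,3.1],[-3.01,2.08,-0.02],[1.04,-0.71,-0.0]]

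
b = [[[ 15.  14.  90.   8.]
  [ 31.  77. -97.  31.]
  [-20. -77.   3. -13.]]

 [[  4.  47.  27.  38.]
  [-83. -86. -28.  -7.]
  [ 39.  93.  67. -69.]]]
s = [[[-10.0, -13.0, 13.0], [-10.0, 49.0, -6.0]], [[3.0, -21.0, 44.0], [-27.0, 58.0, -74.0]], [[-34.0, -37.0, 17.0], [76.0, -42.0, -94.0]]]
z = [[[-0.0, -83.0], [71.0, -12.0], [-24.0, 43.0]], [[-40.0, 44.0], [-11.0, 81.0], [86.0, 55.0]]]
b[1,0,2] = 27.0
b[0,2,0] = -20.0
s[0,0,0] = -10.0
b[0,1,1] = 77.0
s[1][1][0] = -27.0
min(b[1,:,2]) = -28.0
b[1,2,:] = [39.0, 93.0, 67.0, -69.0]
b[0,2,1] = -77.0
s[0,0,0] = -10.0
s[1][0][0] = 3.0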